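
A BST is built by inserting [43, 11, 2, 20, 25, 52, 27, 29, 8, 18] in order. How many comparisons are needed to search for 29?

Search path for 29: 43 -> 11 -> 20 -> 25 -> 27 -> 29
Found: True
Comparisons: 6


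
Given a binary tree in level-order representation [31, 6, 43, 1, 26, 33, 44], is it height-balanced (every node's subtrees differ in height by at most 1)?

Tree (level-order array): [31, 6, 43, 1, 26, 33, 44]
Definition: a tree is height-balanced if, at every node, |h(left) - h(right)| <= 1 (empty subtree has height -1).
Bottom-up per-node check:
  node 1: h_left=-1, h_right=-1, diff=0 [OK], height=0
  node 26: h_left=-1, h_right=-1, diff=0 [OK], height=0
  node 6: h_left=0, h_right=0, diff=0 [OK], height=1
  node 33: h_left=-1, h_right=-1, diff=0 [OK], height=0
  node 44: h_left=-1, h_right=-1, diff=0 [OK], height=0
  node 43: h_left=0, h_right=0, diff=0 [OK], height=1
  node 31: h_left=1, h_right=1, diff=0 [OK], height=2
All nodes satisfy the balance condition.
Result: Balanced


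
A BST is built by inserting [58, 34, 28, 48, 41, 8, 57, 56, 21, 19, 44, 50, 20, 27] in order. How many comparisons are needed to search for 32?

Search path for 32: 58 -> 34 -> 28
Found: False
Comparisons: 3


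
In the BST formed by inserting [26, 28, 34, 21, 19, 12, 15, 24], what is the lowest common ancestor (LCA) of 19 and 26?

Tree insertion order: [26, 28, 34, 21, 19, 12, 15, 24]
Tree (level-order array): [26, 21, 28, 19, 24, None, 34, 12, None, None, None, None, None, None, 15]
In a BST, the LCA of p=19, q=26 is the first node v on the
root-to-leaf path with p <= v <= q (go left if both < v, right if both > v).
Walk from root:
  at 26: 19 <= 26 <= 26, this is the LCA
LCA = 26


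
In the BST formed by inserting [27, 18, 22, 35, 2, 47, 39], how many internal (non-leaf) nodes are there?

Tree built from: [27, 18, 22, 35, 2, 47, 39]
Tree (level-order array): [27, 18, 35, 2, 22, None, 47, None, None, None, None, 39]
Rule: An internal node has at least one child.
Per-node child counts:
  node 27: 2 child(ren)
  node 18: 2 child(ren)
  node 2: 0 child(ren)
  node 22: 0 child(ren)
  node 35: 1 child(ren)
  node 47: 1 child(ren)
  node 39: 0 child(ren)
Matching nodes: [27, 18, 35, 47]
Count of internal (non-leaf) nodes: 4


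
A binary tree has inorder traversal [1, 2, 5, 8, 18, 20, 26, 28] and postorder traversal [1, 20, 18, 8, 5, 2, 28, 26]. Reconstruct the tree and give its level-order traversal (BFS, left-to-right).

Inorder:   [1, 2, 5, 8, 18, 20, 26, 28]
Postorder: [1, 20, 18, 8, 5, 2, 28, 26]
Algorithm: postorder visits root last, so walk postorder right-to-left;
each value is the root of the current inorder slice — split it at that
value, recurse on the right subtree first, then the left.
Recursive splits:
  root=26; inorder splits into left=[1, 2, 5, 8, 18, 20], right=[28]
  root=28; inorder splits into left=[], right=[]
  root=2; inorder splits into left=[1], right=[5, 8, 18, 20]
  root=5; inorder splits into left=[], right=[8, 18, 20]
  root=8; inorder splits into left=[], right=[18, 20]
  root=18; inorder splits into left=[], right=[20]
  root=20; inorder splits into left=[], right=[]
  root=1; inorder splits into left=[], right=[]
Reconstructed level-order: [26, 2, 28, 1, 5, 8, 18, 20]


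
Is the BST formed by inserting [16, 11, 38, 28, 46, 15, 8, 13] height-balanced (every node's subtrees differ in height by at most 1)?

Tree (level-order array): [16, 11, 38, 8, 15, 28, 46, None, None, 13]
Definition: a tree is height-balanced if, at every node, |h(left) - h(right)| <= 1 (empty subtree has height -1).
Bottom-up per-node check:
  node 8: h_left=-1, h_right=-1, diff=0 [OK], height=0
  node 13: h_left=-1, h_right=-1, diff=0 [OK], height=0
  node 15: h_left=0, h_right=-1, diff=1 [OK], height=1
  node 11: h_left=0, h_right=1, diff=1 [OK], height=2
  node 28: h_left=-1, h_right=-1, diff=0 [OK], height=0
  node 46: h_left=-1, h_right=-1, diff=0 [OK], height=0
  node 38: h_left=0, h_right=0, diff=0 [OK], height=1
  node 16: h_left=2, h_right=1, diff=1 [OK], height=3
All nodes satisfy the balance condition.
Result: Balanced


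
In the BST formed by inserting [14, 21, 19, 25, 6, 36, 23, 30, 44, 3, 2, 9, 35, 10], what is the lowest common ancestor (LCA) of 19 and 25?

Tree insertion order: [14, 21, 19, 25, 6, 36, 23, 30, 44, 3, 2, 9, 35, 10]
Tree (level-order array): [14, 6, 21, 3, 9, 19, 25, 2, None, None, 10, None, None, 23, 36, None, None, None, None, None, None, 30, 44, None, 35]
In a BST, the LCA of p=19, q=25 is the first node v on the
root-to-leaf path with p <= v <= q (go left if both < v, right if both > v).
Walk from root:
  at 14: both 19 and 25 > 14, go right
  at 21: 19 <= 21 <= 25, this is the LCA
LCA = 21


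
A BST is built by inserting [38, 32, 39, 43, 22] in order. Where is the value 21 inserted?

Starting tree (level order): [38, 32, 39, 22, None, None, 43]
Insertion path: 38 -> 32 -> 22
Result: insert 21 as left child of 22
Final tree (level order): [38, 32, 39, 22, None, None, 43, 21]


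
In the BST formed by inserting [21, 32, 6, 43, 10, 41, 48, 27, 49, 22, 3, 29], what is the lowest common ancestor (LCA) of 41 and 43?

Tree insertion order: [21, 32, 6, 43, 10, 41, 48, 27, 49, 22, 3, 29]
Tree (level-order array): [21, 6, 32, 3, 10, 27, 43, None, None, None, None, 22, 29, 41, 48, None, None, None, None, None, None, None, 49]
In a BST, the LCA of p=41, q=43 is the first node v on the
root-to-leaf path with p <= v <= q (go left if both < v, right if both > v).
Walk from root:
  at 21: both 41 and 43 > 21, go right
  at 32: both 41 and 43 > 32, go right
  at 43: 41 <= 43 <= 43, this is the LCA
LCA = 43


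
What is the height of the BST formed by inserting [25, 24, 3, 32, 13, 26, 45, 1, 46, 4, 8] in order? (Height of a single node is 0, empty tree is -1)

Insertion order: [25, 24, 3, 32, 13, 26, 45, 1, 46, 4, 8]
Tree (level-order array): [25, 24, 32, 3, None, 26, 45, 1, 13, None, None, None, 46, None, None, 4, None, None, None, None, 8]
Compute height bottom-up (empty subtree = -1):
  height(1) = 1 + max(-1, -1) = 0
  height(8) = 1 + max(-1, -1) = 0
  height(4) = 1 + max(-1, 0) = 1
  height(13) = 1 + max(1, -1) = 2
  height(3) = 1 + max(0, 2) = 3
  height(24) = 1 + max(3, -1) = 4
  height(26) = 1 + max(-1, -1) = 0
  height(46) = 1 + max(-1, -1) = 0
  height(45) = 1 + max(-1, 0) = 1
  height(32) = 1 + max(0, 1) = 2
  height(25) = 1 + max(4, 2) = 5
Height = 5


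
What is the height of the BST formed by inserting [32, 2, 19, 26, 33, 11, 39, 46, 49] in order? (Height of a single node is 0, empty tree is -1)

Insertion order: [32, 2, 19, 26, 33, 11, 39, 46, 49]
Tree (level-order array): [32, 2, 33, None, 19, None, 39, 11, 26, None, 46, None, None, None, None, None, 49]
Compute height bottom-up (empty subtree = -1):
  height(11) = 1 + max(-1, -1) = 0
  height(26) = 1 + max(-1, -1) = 0
  height(19) = 1 + max(0, 0) = 1
  height(2) = 1 + max(-1, 1) = 2
  height(49) = 1 + max(-1, -1) = 0
  height(46) = 1 + max(-1, 0) = 1
  height(39) = 1 + max(-1, 1) = 2
  height(33) = 1 + max(-1, 2) = 3
  height(32) = 1 + max(2, 3) = 4
Height = 4


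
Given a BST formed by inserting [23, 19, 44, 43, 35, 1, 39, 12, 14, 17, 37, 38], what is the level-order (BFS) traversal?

Tree insertion order: [23, 19, 44, 43, 35, 1, 39, 12, 14, 17, 37, 38]
Tree (level-order array): [23, 19, 44, 1, None, 43, None, None, 12, 35, None, None, 14, None, 39, None, 17, 37, None, None, None, None, 38]
BFS from the root, enqueuing left then right child of each popped node:
  queue [23] -> pop 23, enqueue [19, 44], visited so far: [23]
  queue [19, 44] -> pop 19, enqueue [1], visited so far: [23, 19]
  queue [44, 1] -> pop 44, enqueue [43], visited so far: [23, 19, 44]
  queue [1, 43] -> pop 1, enqueue [12], visited so far: [23, 19, 44, 1]
  queue [43, 12] -> pop 43, enqueue [35], visited so far: [23, 19, 44, 1, 43]
  queue [12, 35] -> pop 12, enqueue [14], visited so far: [23, 19, 44, 1, 43, 12]
  queue [35, 14] -> pop 35, enqueue [39], visited so far: [23, 19, 44, 1, 43, 12, 35]
  queue [14, 39] -> pop 14, enqueue [17], visited so far: [23, 19, 44, 1, 43, 12, 35, 14]
  queue [39, 17] -> pop 39, enqueue [37], visited so far: [23, 19, 44, 1, 43, 12, 35, 14, 39]
  queue [17, 37] -> pop 17, enqueue [none], visited so far: [23, 19, 44, 1, 43, 12, 35, 14, 39, 17]
  queue [37] -> pop 37, enqueue [38], visited so far: [23, 19, 44, 1, 43, 12, 35, 14, 39, 17, 37]
  queue [38] -> pop 38, enqueue [none], visited so far: [23, 19, 44, 1, 43, 12, 35, 14, 39, 17, 37, 38]
Result: [23, 19, 44, 1, 43, 12, 35, 14, 39, 17, 37, 38]


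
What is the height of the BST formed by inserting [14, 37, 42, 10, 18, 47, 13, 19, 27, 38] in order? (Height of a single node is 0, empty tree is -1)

Insertion order: [14, 37, 42, 10, 18, 47, 13, 19, 27, 38]
Tree (level-order array): [14, 10, 37, None, 13, 18, 42, None, None, None, 19, 38, 47, None, 27]
Compute height bottom-up (empty subtree = -1):
  height(13) = 1 + max(-1, -1) = 0
  height(10) = 1 + max(-1, 0) = 1
  height(27) = 1 + max(-1, -1) = 0
  height(19) = 1 + max(-1, 0) = 1
  height(18) = 1 + max(-1, 1) = 2
  height(38) = 1 + max(-1, -1) = 0
  height(47) = 1 + max(-1, -1) = 0
  height(42) = 1 + max(0, 0) = 1
  height(37) = 1 + max(2, 1) = 3
  height(14) = 1 + max(1, 3) = 4
Height = 4


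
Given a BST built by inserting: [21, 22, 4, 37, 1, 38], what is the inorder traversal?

Tree insertion order: [21, 22, 4, 37, 1, 38]
Tree (level-order array): [21, 4, 22, 1, None, None, 37, None, None, None, 38]
Inorder traversal: [1, 4, 21, 22, 37, 38]


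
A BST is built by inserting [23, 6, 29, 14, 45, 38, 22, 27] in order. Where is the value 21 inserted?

Starting tree (level order): [23, 6, 29, None, 14, 27, 45, None, 22, None, None, 38]
Insertion path: 23 -> 6 -> 14 -> 22
Result: insert 21 as left child of 22
Final tree (level order): [23, 6, 29, None, 14, 27, 45, None, 22, None, None, 38, None, 21]


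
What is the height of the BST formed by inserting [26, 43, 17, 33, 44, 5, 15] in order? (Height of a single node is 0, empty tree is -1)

Insertion order: [26, 43, 17, 33, 44, 5, 15]
Tree (level-order array): [26, 17, 43, 5, None, 33, 44, None, 15]
Compute height bottom-up (empty subtree = -1):
  height(15) = 1 + max(-1, -1) = 0
  height(5) = 1 + max(-1, 0) = 1
  height(17) = 1 + max(1, -1) = 2
  height(33) = 1 + max(-1, -1) = 0
  height(44) = 1 + max(-1, -1) = 0
  height(43) = 1 + max(0, 0) = 1
  height(26) = 1 + max(2, 1) = 3
Height = 3


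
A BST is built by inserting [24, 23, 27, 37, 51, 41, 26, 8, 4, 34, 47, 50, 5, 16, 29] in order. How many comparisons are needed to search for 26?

Search path for 26: 24 -> 27 -> 26
Found: True
Comparisons: 3


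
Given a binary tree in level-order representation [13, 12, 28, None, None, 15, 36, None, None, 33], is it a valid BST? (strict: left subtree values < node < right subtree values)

Level-order array: [13, 12, 28, None, None, 15, 36, None, None, 33]
Validate using subtree bounds (lo, hi): at each node, require lo < value < hi,
then recurse left with hi=value and right with lo=value.
Preorder trace (stopping at first violation):
  at node 13 with bounds (-inf, +inf): OK
  at node 12 with bounds (-inf, 13): OK
  at node 28 with bounds (13, +inf): OK
  at node 15 with bounds (13, 28): OK
  at node 36 with bounds (28, +inf): OK
  at node 33 with bounds (28, 36): OK
No violation found at any node.
Result: Valid BST


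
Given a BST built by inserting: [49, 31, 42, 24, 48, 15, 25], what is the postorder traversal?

Tree insertion order: [49, 31, 42, 24, 48, 15, 25]
Tree (level-order array): [49, 31, None, 24, 42, 15, 25, None, 48]
Postorder traversal: [15, 25, 24, 48, 42, 31, 49]


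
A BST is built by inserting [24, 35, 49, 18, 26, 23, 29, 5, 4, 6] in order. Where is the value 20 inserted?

Starting tree (level order): [24, 18, 35, 5, 23, 26, 49, 4, 6, None, None, None, 29]
Insertion path: 24 -> 18 -> 23
Result: insert 20 as left child of 23
Final tree (level order): [24, 18, 35, 5, 23, 26, 49, 4, 6, 20, None, None, 29]


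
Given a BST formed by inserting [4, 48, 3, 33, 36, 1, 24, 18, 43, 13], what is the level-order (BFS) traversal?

Tree insertion order: [4, 48, 3, 33, 36, 1, 24, 18, 43, 13]
Tree (level-order array): [4, 3, 48, 1, None, 33, None, None, None, 24, 36, 18, None, None, 43, 13]
BFS from the root, enqueuing left then right child of each popped node:
  queue [4] -> pop 4, enqueue [3, 48], visited so far: [4]
  queue [3, 48] -> pop 3, enqueue [1], visited so far: [4, 3]
  queue [48, 1] -> pop 48, enqueue [33], visited so far: [4, 3, 48]
  queue [1, 33] -> pop 1, enqueue [none], visited so far: [4, 3, 48, 1]
  queue [33] -> pop 33, enqueue [24, 36], visited so far: [4, 3, 48, 1, 33]
  queue [24, 36] -> pop 24, enqueue [18], visited so far: [4, 3, 48, 1, 33, 24]
  queue [36, 18] -> pop 36, enqueue [43], visited so far: [4, 3, 48, 1, 33, 24, 36]
  queue [18, 43] -> pop 18, enqueue [13], visited so far: [4, 3, 48, 1, 33, 24, 36, 18]
  queue [43, 13] -> pop 43, enqueue [none], visited so far: [4, 3, 48, 1, 33, 24, 36, 18, 43]
  queue [13] -> pop 13, enqueue [none], visited so far: [4, 3, 48, 1, 33, 24, 36, 18, 43, 13]
Result: [4, 3, 48, 1, 33, 24, 36, 18, 43, 13]


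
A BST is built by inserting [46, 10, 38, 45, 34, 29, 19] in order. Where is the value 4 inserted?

Starting tree (level order): [46, 10, None, None, 38, 34, 45, 29, None, None, None, 19]
Insertion path: 46 -> 10
Result: insert 4 as left child of 10
Final tree (level order): [46, 10, None, 4, 38, None, None, 34, 45, 29, None, None, None, 19]


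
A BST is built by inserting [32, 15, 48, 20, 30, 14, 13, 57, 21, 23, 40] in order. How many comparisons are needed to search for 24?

Search path for 24: 32 -> 15 -> 20 -> 30 -> 21 -> 23
Found: False
Comparisons: 6


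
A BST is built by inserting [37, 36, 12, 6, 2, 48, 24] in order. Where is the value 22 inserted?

Starting tree (level order): [37, 36, 48, 12, None, None, None, 6, 24, 2]
Insertion path: 37 -> 36 -> 12 -> 24
Result: insert 22 as left child of 24
Final tree (level order): [37, 36, 48, 12, None, None, None, 6, 24, 2, None, 22]


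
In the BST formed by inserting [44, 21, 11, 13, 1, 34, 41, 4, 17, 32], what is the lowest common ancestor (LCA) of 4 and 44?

Tree insertion order: [44, 21, 11, 13, 1, 34, 41, 4, 17, 32]
Tree (level-order array): [44, 21, None, 11, 34, 1, 13, 32, 41, None, 4, None, 17]
In a BST, the LCA of p=4, q=44 is the first node v on the
root-to-leaf path with p <= v <= q (go left if both < v, right if both > v).
Walk from root:
  at 44: 4 <= 44 <= 44, this is the LCA
LCA = 44


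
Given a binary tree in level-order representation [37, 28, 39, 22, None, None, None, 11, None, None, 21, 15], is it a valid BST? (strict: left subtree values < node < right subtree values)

Level-order array: [37, 28, 39, 22, None, None, None, 11, None, None, 21, 15]
Validate using subtree bounds (lo, hi): at each node, require lo < value < hi,
then recurse left with hi=value and right with lo=value.
Preorder trace (stopping at first violation):
  at node 37 with bounds (-inf, +inf): OK
  at node 28 with bounds (-inf, 37): OK
  at node 22 with bounds (-inf, 28): OK
  at node 11 with bounds (-inf, 22): OK
  at node 21 with bounds (11, 22): OK
  at node 15 with bounds (11, 21): OK
  at node 39 with bounds (37, +inf): OK
No violation found at any node.
Result: Valid BST


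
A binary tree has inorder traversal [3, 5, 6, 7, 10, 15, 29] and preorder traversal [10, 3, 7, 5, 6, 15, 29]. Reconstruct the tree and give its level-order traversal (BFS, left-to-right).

Inorder:  [3, 5, 6, 7, 10, 15, 29]
Preorder: [10, 3, 7, 5, 6, 15, 29]
Algorithm: preorder visits root first, so consume preorder in order;
for each root, split the current inorder slice at that value into
left-subtree inorder and right-subtree inorder, then recurse.
Recursive splits:
  root=10; inorder splits into left=[3, 5, 6, 7], right=[15, 29]
  root=3; inorder splits into left=[], right=[5, 6, 7]
  root=7; inorder splits into left=[5, 6], right=[]
  root=5; inorder splits into left=[], right=[6]
  root=6; inorder splits into left=[], right=[]
  root=15; inorder splits into left=[], right=[29]
  root=29; inorder splits into left=[], right=[]
Reconstructed level-order: [10, 3, 15, 7, 29, 5, 6]


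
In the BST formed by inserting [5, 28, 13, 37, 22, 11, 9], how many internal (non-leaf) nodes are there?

Tree built from: [5, 28, 13, 37, 22, 11, 9]
Tree (level-order array): [5, None, 28, 13, 37, 11, 22, None, None, 9]
Rule: An internal node has at least one child.
Per-node child counts:
  node 5: 1 child(ren)
  node 28: 2 child(ren)
  node 13: 2 child(ren)
  node 11: 1 child(ren)
  node 9: 0 child(ren)
  node 22: 0 child(ren)
  node 37: 0 child(ren)
Matching nodes: [5, 28, 13, 11]
Count of internal (non-leaf) nodes: 4


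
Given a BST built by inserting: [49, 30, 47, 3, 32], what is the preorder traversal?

Tree insertion order: [49, 30, 47, 3, 32]
Tree (level-order array): [49, 30, None, 3, 47, None, None, 32]
Preorder traversal: [49, 30, 3, 47, 32]


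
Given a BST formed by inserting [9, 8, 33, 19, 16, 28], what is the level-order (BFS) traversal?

Tree insertion order: [9, 8, 33, 19, 16, 28]
Tree (level-order array): [9, 8, 33, None, None, 19, None, 16, 28]
BFS from the root, enqueuing left then right child of each popped node:
  queue [9] -> pop 9, enqueue [8, 33], visited so far: [9]
  queue [8, 33] -> pop 8, enqueue [none], visited so far: [9, 8]
  queue [33] -> pop 33, enqueue [19], visited so far: [9, 8, 33]
  queue [19] -> pop 19, enqueue [16, 28], visited so far: [9, 8, 33, 19]
  queue [16, 28] -> pop 16, enqueue [none], visited so far: [9, 8, 33, 19, 16]
  queue [28] -> pop 28, enqueue [none], visited so far: [9, 8, 33, 19, 16, 28]
Result: [9, 8, 33, 19, 16, 28]


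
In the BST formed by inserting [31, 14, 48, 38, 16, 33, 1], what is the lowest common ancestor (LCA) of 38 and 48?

Tree insertion order: [31, 14, 48, 38, 16, 33, 1]
Tree (level-order array): [31, 14, 48, 1, 16, 38, None, None, None, None, None, 33]
In a BST, the LCA of p=38, q=48 is the first node v on the
root-to-leaf path with p <= v <= q (go left if both < v, right if both > v).
Walk from root:
  at 31: both 38 and 48 > 31, go right
  at 48: 38 <= 48 <= 48, this is the LCA
LCA = 48


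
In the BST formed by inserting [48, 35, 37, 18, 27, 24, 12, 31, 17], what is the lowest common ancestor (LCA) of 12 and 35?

Tree insertion order: [48, 35, 37, 18, 27, 24, 12, 31, 17]
Tree (level-order array): [48, 35, None, 18, 37, 12, 27, None, None, None, 17, 24, 31]
In a BST, the LCA of p=12, q=35 is the first node v on the
root-to-leaf path with p <= v <= q (go left if both < v, right if both > v).
Walk from root:
  at 48: both 12 and 35 < 48, go left
  at 35: 12 <= 35 <= 35, this is the LCA
LCA = 35


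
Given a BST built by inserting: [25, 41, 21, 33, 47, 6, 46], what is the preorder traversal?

Tree insertion order: [25, 41, 21, 33, 47, 6, 46]
Tree (level-order array): [25, 21, 41, 6, None, 33, 47, None, None, None, None, 46]
Preorder traversal: [25, 21, 6, 41, 33, 47, 46]


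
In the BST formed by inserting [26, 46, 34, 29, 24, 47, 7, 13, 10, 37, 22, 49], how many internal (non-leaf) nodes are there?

Tree built from: [26, 46, 34, 29, 24, 47, 7, 13, 10, 37, 22, 49]
Tree (level-order array): [26, 24, 46, 7, None, 34, 47, None, 13, 29, 37, None, 49, 10, 22]
Rule: An internal node has at least one child.
Per-node child counts:
  node 26: 2 child(ren)
  node 24: 1 child(ren)
  node 7: 1 child(ren)
  node 13: 2 child(ren)
  node 10: 0 child(ren)
  node 22: 0 child(ren)
  node 46: 2 child(ren)
  node 34: 2 child(ren)
  node 29: 0 child(ren)
  node 37: 0 child(ren)
  node 47: 1 child(ren)
  node 49: 0 child(ren)
Matching nodes: [26, 24, 7, 13, 46, 34, 47]
Count of internal (non-leaf) nodes: 7


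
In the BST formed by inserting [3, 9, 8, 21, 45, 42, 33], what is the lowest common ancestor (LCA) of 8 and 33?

Tree insertion order: [3, 9, 8, 21, 45, 42, 33]
Tree (level-order array): [3, None, 9, 8, 21, None, None, None, 45, 42, None, 33]
In a BST, the LCA of p=8, q=33 is the first node v on the
root-to-leaf path with p <= v <= q (go left if both < v, right if both > v).
Walk from root:
  at 3: both 8 and 33 > 3, go right
  at 9: 8 <= 9 <= 33, this is the LCA
LCA = 9


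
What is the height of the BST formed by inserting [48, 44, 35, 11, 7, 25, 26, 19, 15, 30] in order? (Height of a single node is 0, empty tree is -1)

Insertion order: [48, 44, 35, 11, 7, 25, 26, 19, 15, 30]
Tree (level-order array): [48, 44, None, 35, None, 11, None, 7, 25, None, None, 19, 26, 15, None, None, 30]
Compute height bottom-up (empty subtree = -1):
  height(7) = 1 + max(-1, -1) = 0
  height(15) = 1 + max(-1, -1) = 0
  height(19) = 1 + max(0, -1) = 1
  height(30) = 1 + max(-1, -1) = 0
  height(26) = 1 + max(-1, 0) = 1
  height(25) = 1 + max(1, 1) = 2
  height(11) = 1 + max(0, 2) = 3
  height(35) = 1 + max(3, -1) = 4
  height(44) = 1 + max(4, -1) = 5
  height(48) = 1 + max(5, -1) = 6
Height = 6


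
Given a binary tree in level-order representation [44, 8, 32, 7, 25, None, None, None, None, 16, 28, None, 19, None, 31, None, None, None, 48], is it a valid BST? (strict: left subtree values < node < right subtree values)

Level-order array: [44, 8, 32, 7, 25, None, None, None, None, 16, 28, None, 19, None, 31, None, None, None, 48]
Validate using subtree bounds (lo, hi): at each node, require lo < value < hi,
then recurse left with hi=value and right with lo=value.
Preorder trace (stopping at first violation):
  at node 44 with bounds (-inf, +inf): OK
  at node 8 with bounds (-inf, 44): OK
  at node 7 with bounds (-inf, 8): OK
  at node 25 with bounds (8, 44): OK
  at node 16 with bounds (8, 25): OK
  at node 19 with bounds (16, 25): OK
  at node 28 with bounds (25, 44): OK
  at node 31 with bounds (28, 44): OK
  at node 48 with bounds (31, 44): VIOLATION
Node 48 violates its bound: not (31 < 48 < 44).
Result: Not a valid BST


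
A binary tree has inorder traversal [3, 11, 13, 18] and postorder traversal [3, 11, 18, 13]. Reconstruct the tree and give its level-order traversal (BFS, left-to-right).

Inorder:   [3, 11, 13, 18]
Postorder: [3, 11, 18, 13]
Algorithm: postorder visits root last, so walk postorder right-to-left;
each value is the root of the current inorder slice — split it at that
value, recurse on the right subtree first, then the left.
Recursive splits:
  root=13; inorder splits into left=[3, 11], right=[18]
  root=18; inorder splits into left=[], right=[]
  root=11; inorder splits into left=[3], right=[]
  root=3; inorder splits into left=[], right=[]
Reconstructed level-order: [13, 11, 18, 3]


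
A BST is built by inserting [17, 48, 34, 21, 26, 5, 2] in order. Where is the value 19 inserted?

Starting tree (level order): [17, 5, 48, 2, None, 34, None, None, None, 21, None, None, 26]
Insertion path: 17 -> 48 -> 34 -> 21
Result: insert 19 as left child of 21
Final tree (level order): [17, 5, 48, 2, None, 34, None, None, None, 21, None, 19, 26]


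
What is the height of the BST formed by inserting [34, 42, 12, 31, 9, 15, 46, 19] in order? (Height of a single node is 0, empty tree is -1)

Insertion order: [34, 42, 12, 31, 9, 15, 46, 19]
Tree (level-order array): [34, 12, 42, 9, 31, None, 46, None, None, 15, None, None, None, None, 19]
Compute height bottom-up (empty subtree = -1):
  height(9) = 1 + max(-1, -1) = 0
  height(19) = 1 + max(-1, -1) = 0
  height(15) = 1 + max(-1, 0) = 1
  height(31) = 1 + max(1, -1) = 2
  height(12) = 1 + max(0, 2) = 3
  height(46) = 1 + max(-1, -1) = 0
  height(42) = 1 + max(-1, 0) = 1
  height(34) = 1 + max(3, 1) = 4
Height = 4


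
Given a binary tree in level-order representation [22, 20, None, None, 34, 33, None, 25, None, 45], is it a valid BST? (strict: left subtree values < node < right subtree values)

Level-order array: [22, 20, None, None, 34, 33, None, 25, None, 45]
Validate using subtree bounds (lo, hi): at each node, require lo < value < hi,
then recurse left with hi=value and right with lo=value.
Preorder trace (stopping at first violation):
  at node 22 with bounds (-inf, +inf): OK
  at node 20 with bounds (-inf, 22): OK
  at node 34 with bounds (20, 22): VIOLATION
Node 34 violates its bound: not (20 < 34 < 22).
Result: Not a valid BST


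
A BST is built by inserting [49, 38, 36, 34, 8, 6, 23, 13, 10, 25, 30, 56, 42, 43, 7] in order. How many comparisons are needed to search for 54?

Search path for 54: 49 -> 56
Found: False
Comparisons: 2


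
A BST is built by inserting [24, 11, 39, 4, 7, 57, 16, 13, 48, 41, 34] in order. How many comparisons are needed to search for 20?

Search path for 20: 24 -> 11 -> 16
Found: False
Comparisons: 3


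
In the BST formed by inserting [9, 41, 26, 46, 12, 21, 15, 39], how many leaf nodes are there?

Tree built from: [9, 41, 26, 46, 12, 21, 15, 39]
Tree (level-order array): [9, None, 41, 26, 46, 12, 39, None, None, None, 21, None, None, 15]
Rule: A leaf has 0 children.
Per-node child counts:
  node 9: 1 child(ren)
  node 41: 2 child(ren)
  node 26: 2 child(ren)
  node 12: 1 child(ren)
  node 21: 1 child(ren)
  node 15: 0 child(ren)
  node 39: 0 child(ren)
  node 46: 0 child(ren)
Matching nodes: [15, 39, 46]
Count of leaf nodes: 3


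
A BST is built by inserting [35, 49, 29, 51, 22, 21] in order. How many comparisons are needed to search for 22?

Search path for 22: 35 -> 29 -> 22
Found: True
Comparisons: 3


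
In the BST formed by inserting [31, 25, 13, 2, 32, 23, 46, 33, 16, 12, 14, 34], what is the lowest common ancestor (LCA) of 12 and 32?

Tree insertion order: [31, 25, 13, 2, 32, 23, 46, 33, 16, 12, 14, 34]
Tree (level-order array): [31, 25, 32, 13, None, None, 46, 2, 23, 33, None, None, 12, 16, None, None, 34, None, None, 14]
In a BST, the LCA of p=12, q=32 is the first node v on the
root-to-leaf path with p <= v <= q (go left if both < v, right if both > v).
Walk from root:
  at 31: 12 <= 31 <= 32, this is the LCA
LCA = 31


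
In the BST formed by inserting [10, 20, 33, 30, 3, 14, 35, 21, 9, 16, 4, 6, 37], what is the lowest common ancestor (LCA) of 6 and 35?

Tree insertion order: [10, 20, 33, 30, 3, 14, 35, 21, 9, 16, 4, 6, 37]
Tree (level-order array): [10, 3, 20, None, 9, 14, 33, 4, None, None, 16, 30, 35, None, 6, None, None, 21, None, None, 37]
In a BST, the LCA of p=6, q=35 is the first node v on the
root-to-leaf path with p <= v <= q (go left if both < v, right if both > v).
Walk from root:
  at 10: 6 <= 10 <= 35, this is the LCA
LCA = 10


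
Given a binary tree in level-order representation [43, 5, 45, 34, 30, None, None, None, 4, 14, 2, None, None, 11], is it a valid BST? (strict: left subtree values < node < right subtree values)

Level-order array: [43, 5, 45, 34, 30, None, None, None, 4, 14, 2, None, None, 11]
Validate using subtree bounds (lo, hi): at each node, require lo < value < hi,
then recurse left with hi=value and right with lo=value.
Preorder trace (stopping at first violation):
  at node 43 with bounds (-inf, +inf): OK
  at node 5 with bounds (-inf, 43): OK
  at node 34 with bounds (-inf, 5): VIOLATION
Node 34 violates its bound: not (-inf < 34 < 5).
Result: Not a valid BST


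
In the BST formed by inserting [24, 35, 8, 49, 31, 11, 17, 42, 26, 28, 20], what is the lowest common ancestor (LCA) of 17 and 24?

Tree insertion order: [24, 35, 8, 49, 31, 11, 17, 42, 26, 28, 20]
Tree (level-order array): [24, 8, 35, None, 11, 31, 49, None, 17, 26, None, 42, None, None, 20, None, 28]
In a BST, the LCA of p=17, q=24 is the first node v on the
root-to-leaf path with p <= v <= q (go left if both < v, right if both > v).
Walk from root:
  at 24: 17 <= 24 <= 24, this is the LCA
LCA = 24


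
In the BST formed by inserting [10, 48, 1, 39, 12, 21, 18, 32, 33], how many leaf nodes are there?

Tree built from: [10, 48, 1, 39, 12, 21, 18, 32, 33]
Tree (level-order array): [10, 1, 48, None, None, 39, None, 12, None, None, 21, 18, 32, None, None, None, 33]
Rule: A leaf has 0 children.
Per-node child counts:
  node 10: 2 child(ren)
  node 1: 0 child(ren)
  node 48: 1 child(ren)
  node 39: 1 child(ren)
  node 12: 1 child(ren)
  node 21: 2 child(ren)
  node 18: 0 child(ren)
  node 32: 1 child(ren)
  node 33: 0 child(ren)
Matching nodes: [1, 18, 33]
Count of leaf nodes: 3


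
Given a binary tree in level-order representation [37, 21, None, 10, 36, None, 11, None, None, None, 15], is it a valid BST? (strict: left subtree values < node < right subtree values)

Level-order array: [37, 21, None, 10, 36, None, 11, None, None, None, 15]
Validate using subtree bounds (lo, hi): at each node, require lo < value < hi,
then recurse left with hi=value and right with lo=value.
Preorder trace (stopping at first violation):
  at node 37 with bounds (-inf, +inf): OK
  at node 21 with bounds (-inf, 37): OK
  at node 10 with bounds (-inf, 21): OK
  at node 11 with bounds (10, 21): OK
  at node 15 with bounds (11, 21): OK
  at node 36 with bounds (21, 37): OK
No violation found at any node.
Result: Valid BST


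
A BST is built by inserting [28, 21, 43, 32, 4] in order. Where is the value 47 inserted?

Starting tree (level order): [28, 21, 43, 4, None, 32]
Insertion path: 28 -> 43
Result: insert 47 as right child of 43
Final tree (level order): [28, 21, 43, 4, None, 32, 47]


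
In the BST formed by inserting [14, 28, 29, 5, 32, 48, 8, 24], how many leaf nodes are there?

Tree built from: [14, 28, 29, 5, 32, 48, 8, 24]
Tree (level-order array): [14, 5, 28, None, 8, 24, 29, None, None, None, None, None, 32, None, 48]
Rule: A leaf has 0 children.
Per-node child counts:
  node 14: 2 child(ren)
  node 5: 1 child(ren)
  node 8: 0 child(ren)
  node 28: 2 child(ren)
  node 24: 0 child(ren)
  node 29: 1 child(ren)
  node 32: 1 child(ren)
  node 48: 0 child(ren)
Matching nodes: [8, 24, 48]
Count of leaf nodes: 3


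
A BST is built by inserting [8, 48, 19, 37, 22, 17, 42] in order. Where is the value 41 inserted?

Starting tree (level order): [8, None, 48, 19, None, 17, 37, None, None, 22, 42]
Insertion path: 8 -> 48 -> 19 -> 37 -> 42
Result: insert 41 as left child of 42
Final tree (level order): [8, None, 48, 19, None, 17, 37, None, None, 22, 42, None, None, 41]


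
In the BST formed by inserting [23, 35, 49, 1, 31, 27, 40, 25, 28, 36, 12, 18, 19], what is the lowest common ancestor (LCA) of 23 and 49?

Tree insertion order: [23, 35, 49, 1, 31, 27, 40, 25, 28, 36, 12, 18, 19]
Tree (level-order array): [23, 1, 35, None, 12, 31, 49, None, 18, 27, None, 40, None, None, 19, 25, 28, 36]
In a BST, the LCA of p=23, q=49 is the first node v on the
root-to-leaf path with p <= v <= q (go left if both < v, right if both > v).
Walk from root:
  at 23: 23 <= 23 <= 49, this is the LCA
LCA = 23


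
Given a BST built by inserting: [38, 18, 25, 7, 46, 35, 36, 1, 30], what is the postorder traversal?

Tree insertion order: [38, 18, 25, 7, 46, 35, 36, 1, 30]
Tree (level-order array): [38, 18, 46, 7, 25, None, None, 1, None, None, 35, None, None, 30, 36]
Postorder traversal: [1, 7, 30, 36, 35, 25, 18, 46, 38]


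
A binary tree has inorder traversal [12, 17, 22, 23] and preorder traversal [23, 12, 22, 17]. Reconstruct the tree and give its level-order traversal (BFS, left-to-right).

Inorder:  [12, 17, 22, 23]
Preorder: [23, 12, 22, 17]
Algorithm: preorder visits root first, so consume preorder in order;
for each root, split the current inorder slice at that value into
left-subtree inorder and right-subtree inorder, then recurse.
Recursive splits:
  root=23; inorder splits into left=[12, 17, 22], right=[]
  root=12; inorder splits into left=[], right=[17, 22]
  root=22; inorder splits into left=[17], right=[]
  root=17; inorder splits into left=[], right=[]
Reconstructed level-order: [23, 12, 22, 17]


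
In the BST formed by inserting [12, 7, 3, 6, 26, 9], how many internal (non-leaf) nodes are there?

Tree built from: [12, 7, 3, 6, 26, 9]
Tree (level-order array): [12, 7, 26, 3, 9, None, None, None, 6]
Rule: An internal node has at least one child.
Per-node child counts:
  node 12: 2 child(ren)
  node 7: 2 child(ren)
  node 3: 1 child(ren)
  node 6: 0 child(ren)
  node 9: 0 child(ren)
  node 26: 0 child(ren)
Matching nodes: [12, 7, 3]
Count of internal (non-leaf) nodes: 3


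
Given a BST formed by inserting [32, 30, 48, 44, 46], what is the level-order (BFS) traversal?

Tree insertion order: [32, 30, 48, 44, 46]
Tree (level-order array): [32, 30, 48, None, None, 44, None, None, 46]
BFS from the root, enqueuing left then right child of each popped node:
  queue [32] -> pop 32, enqueue [30, 48], visited so far: [32]
  queue [30, 48] -> pop 30, enqueue [none], visited so far: [32, 30]
  queue [48] -> pop 48, enqueue [44], visited so far: [32, 30, 48]
  queue [44] -> pop 44, enqueue [46], visited so far: [32, 30, 48, 44]
  queue [46] -> pop 46, enqueue [none], visited so far: [32, 30, 48, 44, 46]
Result: [32, 30, 48, 44, 46]


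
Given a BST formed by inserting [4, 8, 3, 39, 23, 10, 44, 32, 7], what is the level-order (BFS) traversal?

Tree insertion order: [4, 8, 3, 39, 23, 10, 44, 32, 7]
Tree (level-order array): [4, 3, 8, None, None, 7, 39, None, None, 23, 44, 10, 32]
BFS from the root, enqueuing left then right child of each popped node:
  queue [4] -> pop 4, enqueue [3, 8], visited so far: [4]
  queue [3, 8] -> pop 3, enqueue [none], visited so far: [4, 3]
  queue [8] -> pop 8, enqueue [7, 39], visited so far: [4, 3, 8]
  queue [7, 39] -> pop 7, enqueue [none], visited so far: [4, 3, 8, 7]
  queue [39] -> pop 39, enqueue [23, 44], visited so far: [4, 3, 8, 7, 39]
  queue [23, 44] -> pop 23, enqueue [10, 32], visited so far: [4, 3, 8, 7, 39, 23]
  queue [44, 10, 32] -> pop 44, enqueue [none], visited so far: [4, 3, 8, 7, 39, 23, 44]
  queue [10, 32] -> pop 10, enqueue [none], visited so far: [4, 3, 8, 7, 39, 23, 44, 10]
  queue [32] -> pop 32, enqueue [none], visited so far: [4, 3, 8, 7, 39, 23, 44, 10, 32]
Result: [4, 3, 8, 7, 39, 23, 44, 10, 32]


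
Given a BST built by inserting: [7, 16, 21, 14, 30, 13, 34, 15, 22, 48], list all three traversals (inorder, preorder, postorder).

Tree insertion order: [7, 16, 21, 14, 30, 13, 34, 15, 22, 48]
Tree (level-order array): [7, None, 16, 14, 21, 13, 15, None, 30, None, None, None, None, 22, 34, None, None, None, 48]
Inorder (L, root, R): [7, 13, 14, 15, 16, 21, 22, 30, 34, 48]
Preorder (root, L, R): [7, 16, 14, 13, 15, 21, 30, 22, 34, 48]
Postorder (L, R, root): [13, 15, 14, 22, 48, 34, 30, 21, 16, 7]


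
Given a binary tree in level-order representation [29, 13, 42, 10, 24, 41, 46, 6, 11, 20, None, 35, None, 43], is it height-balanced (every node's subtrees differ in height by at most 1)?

Tree (level-order array): [29, 13, 42, 10, 24, 41, 46, 6, 11, 20, None, 35, None, 43]
Definition: a tree is height-balanced if, at every node, |h(left) - h(right)| <= 1 (empty subtree has height -1).
Bottom-up per-node check:
  node 6: h_left=-1, h_right=-1, diff=0 [OK], height=0
  node 11: h_left=-1, h_right=-1, diff=0 [OK], height=0
  node 10: h_left=0, h_right=0, diff=0 [OK], height=1
  node 20: h_left=-1, h_right=-1, diff=0 [OK], height=0
  node 24: h_left=0, h_right=-1, diff=1 [OK], height=1
  node 13: h_left=1, h_right=1, diff=0 [OK], height=2
  node 35: h_left=-1, h_right=-1, diff=0 [OK], height=0
  node 41: h_left=0, h_right=-1, diff=1 [OK], height=1
  node 43: h_left=-1, h_right=-1, diff=0 [OK], height=0
  node 46: h_left=0, h_right=-1, diff=1 [OK], height=1
  node 42: h_left=1, h_right=1, diff=0 [OK], height=2
  node 29: h_left=2, h_right=2, diff=0 [OK], height=3
All nodes satisfy the balance condition.
Result: Balanced


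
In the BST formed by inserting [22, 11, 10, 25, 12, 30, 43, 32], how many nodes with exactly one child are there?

Tree built from: [22, 11, 10, 25, 12, 30, 43, 32]
Tree (level-order array): [22, 11, 25, 10, 12, None, 30, None, None, None, None, None, 43, 32]
Rule: These are nodes with exactly 1 non-null child.
Per-node child counts:
  node 22: 2 child(ren)
  node 11: 2 child(ren)
  node 10: 0 child(ren)
  node 12: 0 child(ren)
  node 25: 1 child(ren)
  node 30: 1 child(ren)
  node 43: 1 child(ren)
  node 32: 0 child(ren)
Matching nodes: [25, 30, 43]
Count of nodes with exactly one child: 3


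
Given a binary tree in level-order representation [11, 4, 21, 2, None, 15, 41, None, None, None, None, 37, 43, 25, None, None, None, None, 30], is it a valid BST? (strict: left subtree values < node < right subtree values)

Level-order array: [11, 4, 21, 2, None, 15, 41, None, None, None, None, 37, 43, 25, None, None, None, None, 30]
Validate using subtree bounds (lo, hi): at each node, require lo < value < hi,
then recurse left with hi=value and right with lo=value.
Preorder trace (stopping at first violation):
  at node 11 with bounds (-inf, +inf): OK
  at node 4 with bounds (-inf, 11): OK
  at node 2 with bounds (-inf, 4): OK
  at node 21 with bounds (11, +inf): OK
  at node 15 with bounds (11, 21): OK
  at node 41 with bounds (21, +inf): OK
  at node 37 with bounds (21, 41): OK
  at node 25 with bounds (21, 37): OK
  at node 30 with bounds (25, 37): OK
  at node 43 with bounds (41, +inf): OK
No violation found at any node.
Result: Valid BST


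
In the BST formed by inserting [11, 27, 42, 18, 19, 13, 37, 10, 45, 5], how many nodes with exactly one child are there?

Tree built from: [11, 27, 42, 18, 19, 13, 37, 10, 45, 5]
Tree (level-order array): [11, 10, 27, 5, None, 18, 42, None, None, 13, 19, 37, 45]
Rule: These are nodes with exactly 1 non-null child.
Per-node child counts:
  node 11: 2 child(ren)
  node 10: 1 child(ren)
  node 5: 0 child(ren)
  node 27: 2 child(ren)
  node 18: 2 child(ren)
  node 13: 0 child(ren)
  node 19: 0 child(ren)
  node 42: 2 child(ren)
  node 37: 0 child(ren)
  node 45: 0 child(ren)
Matching nodes: [10]
Count of nodes with exactly one child: 1


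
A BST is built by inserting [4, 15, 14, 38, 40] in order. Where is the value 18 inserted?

Starting tree (level order): [4, None, 15, 14, 38, None, None, None, 40]
Insertion path: 4 -> 15 -> 38
Result: insert 18 as left child of 38
Final tree (level order): [4, None, 15, 14, 38, None, None, 18, 40]


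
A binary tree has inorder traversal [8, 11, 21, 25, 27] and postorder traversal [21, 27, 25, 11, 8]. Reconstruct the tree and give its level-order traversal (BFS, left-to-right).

Inorder:   [8, 11, 21, 25, 27]
Postorder: [21, 27, 25, 11, 8]
Algorithm: postorder visits root last, so walk postorder right-to-left;
each value is the root of the current inorder slice — split it at that
value, recurse on the right subtree first, then the left.
Recursive splits:
  root=8; inorder splits into left=[], right=[11, 21, 25, 27]
  root=11; inorder splits into left=[], right=[21, 25, 27]
  root=25; inorder splits into left=[21], right=[27]
  root=27; inorder splits into left=[], right=[]
  root=21; inorder splits into left=[], right=[]
Reconstructed level-order: [8, 11, 25, 21, 27]


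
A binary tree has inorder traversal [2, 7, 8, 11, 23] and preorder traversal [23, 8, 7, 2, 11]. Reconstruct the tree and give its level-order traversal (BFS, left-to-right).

Inorder:  [2, 7, 8, 11, 23]
Preorder: [23, 8, 7, 2, 11]
Algorithm: preorder visits root first, so consume preorder in order;
for each root, split the current inorder slice at that value into
left-subtree inorder and right-subtree inorder, then recurse.
Recursive splits:
  root=23; inorder splits into left=[2, 7, 8, 11], right=[]
  root=8; inorder splits into left=[2, 7], right=[11]
  root=7; inorder splits into left=[2], right=[]
  root=2; inorder splits into left=[], right=[]
  root=11; inorder splits into left=[], right=[]
Reconstructed level-order: [23, 8, 7, 11, 2]


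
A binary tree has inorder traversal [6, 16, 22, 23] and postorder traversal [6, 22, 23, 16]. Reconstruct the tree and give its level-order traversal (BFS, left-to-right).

Inorder:   [6, 16, 22, 23]
Postorder: [6, 22, 23, 16]
Algorithm: postorder visits root last, so walk postorder right-to-left;
each value is the root of the current inorder slice — split it at that
value, recurse on the right subtree first, then the left.
Recursive splits:
  root=16; inorder splits into left=[6], right=[22, 23]
  root=23; inorder splits into left=[22], right=[]
  root=22; inorder splits into left=[], right=[]
  root=6; inorder splits into left=[], right=[]
Reconstructed level-order: [16, 6, 23, 22]
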